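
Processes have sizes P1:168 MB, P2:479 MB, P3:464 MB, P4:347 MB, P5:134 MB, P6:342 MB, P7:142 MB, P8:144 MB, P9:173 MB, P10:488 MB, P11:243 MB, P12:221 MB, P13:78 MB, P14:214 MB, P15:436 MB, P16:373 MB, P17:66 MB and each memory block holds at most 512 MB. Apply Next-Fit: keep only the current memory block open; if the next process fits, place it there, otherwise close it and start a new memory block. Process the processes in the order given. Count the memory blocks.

P1 (168 MB) → memory block 1 (remaining 344 MB)
P2 (479 MB) → memory block 2 (remaining 33 MB)
P3 (464 MB) → memory block 3 (remaining 48 MB)
P4 (347 MB) → memory block 4 (remaining 165 MB)
P5 (134 MB) → memory block 4 (remaining 31 MB)
P6 (342 MB) → memory block 5 (remaining 170 MB)
P7 (142 MB) → memory block 5 (remaining 28 MB)
P8 (144 MB) → memory block 6 (remaining 368 MB)
P9 (173 MB) → memory block 6 (remaining 195 MB)
P10 (488 MB) → memory block 7 (remaining 24 MB)
P11 (243 MB) → memory block 8 (remaining 269 MB)
P12 (221 MB) → memory block 8 (remaining 48 MB)
P13 (78 MB) → memory block 9 (remaining 434 MB)
P14 (214 MB) → memory block 9 (remaining 220 MB)
P15 (436 MB) → memory block 10 (remaining 76 MB)
P16 (373 MB) → memory block 11 (remaining 139 MB)
P17 (66 MB) → memory block 11 (remaining 73 MB)
Final memory blocks: [168] [479] [464] [347,134] [342,142] [144,173] [488] [243,221] [78,214] [436] [373,66].

11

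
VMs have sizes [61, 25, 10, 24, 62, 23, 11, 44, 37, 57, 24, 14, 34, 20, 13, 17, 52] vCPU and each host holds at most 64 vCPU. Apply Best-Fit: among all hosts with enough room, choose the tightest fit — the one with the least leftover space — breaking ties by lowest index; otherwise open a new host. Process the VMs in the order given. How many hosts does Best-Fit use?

host 1: place 61 vCPU, 3 vCPU left
host 2: place 25 vCPU, 39 vCPU left
host 2: place 10 vCPU, 29 vCPU left
host 2: place 24 vCPU, 5 vCPU left
host 3: place 62 vCPU, 2 vCPU left
host 4: place 23 vCPU, 41 vCPU left
host 4: place 11 vCPU, 30 vCPU left
host 5: place 44 vCPU, 20 vCPU left
host 6: place 37 vCPU, 27 vCPU left
host 7: place 57 vCPU, 7 vCPU left
host 6: place 24 vCPU, 3 vCPU left
host 5: place 14 vCPU, 6 vCPU left
host 8: place 34 vCPU, 30 vCPU left
host 4: place 20 vCPU, 10 vCPU left
host 8: place 13 vCPU, 17 vCPU left
host 8: place 17 vCPU, 0 vCPU left
host 9: place 52 vCPU, 12 vCPU left
Final hosts: [61] [25,10,24] [62] [23,11,20] [44,14] [37,24] [57] [34,13,17] [52].

9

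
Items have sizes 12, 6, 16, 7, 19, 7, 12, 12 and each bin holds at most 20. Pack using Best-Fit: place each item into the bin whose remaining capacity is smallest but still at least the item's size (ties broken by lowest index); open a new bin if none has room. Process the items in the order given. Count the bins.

bin 1: place 12, 8 left
bin 1: place 6, 2 left
bin 2: place 16, 4 left
bin 3: place 7, 13 left
bin 4: place 19, 1 left
bin 3: place 7, 6 left
bin 5: place 12, 8 left
bin 6: place 12, 8 left
Final bins: [12,6] [16] [7,7] [19] [12] [12].

6 bins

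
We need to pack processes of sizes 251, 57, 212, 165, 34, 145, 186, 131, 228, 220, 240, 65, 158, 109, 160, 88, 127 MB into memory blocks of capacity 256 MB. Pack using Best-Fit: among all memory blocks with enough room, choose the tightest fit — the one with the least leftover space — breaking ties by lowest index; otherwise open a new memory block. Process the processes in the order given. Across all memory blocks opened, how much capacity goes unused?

496

Put 251 MB in memory block 1; 5 MB remain.
Put 57 MB in memory block 2; 199 MB remain.
Put 212 MB in memory block 3; 44 MB remain.
Put 165 MB in memory block 2; 34 MB remain.
Put 34 MB in memory block 2; 0 MB remain.
Put 145 MB in memory block 4; 111 MB remain.
Put 186 MB in memory block 5; 70 MB remain.
Put 131 MB in memory block 6; 125 MB remain.
Put 228 MB in memory block 7; 28 MB remain.
Put 220 MB in memory block 8; 36 MB remain.
Put 240 MB in memory block 9; 16 MB remain.
Put 65 MB in memory block 5; 5 MB remain.
Put 158 MB in memory block 10; 98 MB remain.
Put 109 MB in memory block 4; 2 MB remain.
Put 160 MB in memory block 11; 96 MB remain.
Put 88 MB in memory block 11; 8 MB remain.
Put 127 MB in memory block 12; 129 MB remain.
12 memory blocks × 256 MB = 3072 MB; used 2576 MB; unused 496 MB.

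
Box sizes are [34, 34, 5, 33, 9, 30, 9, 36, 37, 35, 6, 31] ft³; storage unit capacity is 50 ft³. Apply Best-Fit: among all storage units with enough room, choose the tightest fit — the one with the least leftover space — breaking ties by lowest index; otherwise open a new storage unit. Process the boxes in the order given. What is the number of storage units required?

storage unit 1: place 34 ft³, 16 ft³ left
storage unit 2: place 34 ft³, 16 ft³ left
storage unit 1: place 5 ft³, 11 ft³ left
storage unit 3: place 33 ft³, 17 ft³ left
storage unit 1: place 9 ft³, 2 ft³ left
storage unit 4: place 30 ft³, 20 ft³ left
storage unit 2: place 9 ft³, 7 ft³ left
storage unit 5: place 36 ft³, 14 ft³ left
storage unit 6: place 37 ft³, 13 ft³ left
storage unit 7: place 35 ft³, 15 ft³ left
storage unit 2: place 6 ft³, 1 ft³ left
storage unit 8: place 31 ft³, 19 ft³ left

8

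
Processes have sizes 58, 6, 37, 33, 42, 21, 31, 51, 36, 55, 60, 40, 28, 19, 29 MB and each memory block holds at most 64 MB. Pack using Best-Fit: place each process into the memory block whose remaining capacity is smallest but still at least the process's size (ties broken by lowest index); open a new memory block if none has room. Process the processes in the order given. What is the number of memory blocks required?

10 memory blocks

memory block 1: place 58 MB, 6 MB left
memory block 1: place 6 MB, 0 MB left
memory block 2: place 37 MB, 27 MB left
memory block 3: place 33 MB, 31 MB left
memory block 4: place 42 MB, 22 MB left
memory block 4: place 21 MB, 1 MB left
memory block 3: place 31 MB, 0 MB left
memory block 5: place 51 MB, 13 MB left
memory block 6: place 36 MB, 28 MB left
memory block 7: place 55 MB, 9 MB left
memory block 8: place 60 MB, 4 MB left
memory block 9: place 40 MB, 24 MB left
memory block 6: place 28 MB, 0 MB left
memory block 9: place 19 MB, 5 MB left
memory block 10: place 29 MB, 35 MB left
Final memory blocks: [58,6] [37] [33,31] [42,21] [51] [36,28] [55] [60] [40,19] [29].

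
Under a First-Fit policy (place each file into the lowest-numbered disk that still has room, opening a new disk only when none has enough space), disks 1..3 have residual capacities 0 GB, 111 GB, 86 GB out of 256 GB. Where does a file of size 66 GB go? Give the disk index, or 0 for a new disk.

2

Disks with room: disk 2 (111 GB), disk 3 (86 GB).
The first with room is disk 2.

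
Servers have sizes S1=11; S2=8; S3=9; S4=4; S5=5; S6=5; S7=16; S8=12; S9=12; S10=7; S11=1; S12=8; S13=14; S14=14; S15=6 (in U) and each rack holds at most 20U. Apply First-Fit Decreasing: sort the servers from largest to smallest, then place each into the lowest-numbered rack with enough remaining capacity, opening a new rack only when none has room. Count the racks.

Sorted descending: 16, 14, 14, 12, 12, 11, 9, 8, 8, 7, 6, 5, 5, 4, 1.
16U → rack 1 (remaining 4U)
14U → rack 2 (remaining 6U)
14U → rack 3 (remaining 6U)
12U → rack 4 (remaining 8U)
12U → rack 5 (remaining 8U)
11U → rack 6 (remaining 9U)
9U → rack 6 (remaining 0U)
8U → rack 4 (remaining 0U)
8U → rack 5 (remaining 0U)
7U → rack 7 (remaining 13U)
6U → rack 2 (remaining 0U)
5U → rack 3 (remaining 1U)
5U → rack 7 (remaining 8U)
4U → rack 1 (remaining 0U)
1U → rack 3 (remaining 0U)
Final racks: [16,4] [14,6] [14,5,1] [12,8] [12,8] [11,9] [7,5].

7 racks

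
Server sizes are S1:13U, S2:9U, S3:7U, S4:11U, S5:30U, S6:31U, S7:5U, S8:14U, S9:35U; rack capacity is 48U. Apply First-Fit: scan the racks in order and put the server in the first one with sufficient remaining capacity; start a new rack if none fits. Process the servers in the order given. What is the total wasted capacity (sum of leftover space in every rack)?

Put S1 (13U) in rack 1; 35U remain.
Put S2 (9U) in rack 1; 26U remain.
Put S3 (7U) in rack 1; 19U remain.
Put S4 (11U) in rack 1; 8U remain.
Put S5 (30U) in rack 2; 18U remain.
Put S6 (31U) in rack 3; 17U remain.
Put S7 (5U) in rack 1; 3U remain.
Put S8 (14U) in rack 2; 4U remain.
Put S9 (35U) in rack 4; 13U remain.
4 racks × 48U = 192U; used 155U; unused 37U.

37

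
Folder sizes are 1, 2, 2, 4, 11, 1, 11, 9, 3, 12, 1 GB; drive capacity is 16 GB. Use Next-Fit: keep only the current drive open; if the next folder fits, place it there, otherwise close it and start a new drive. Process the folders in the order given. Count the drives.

5

Put 1 GB in drive 1; 15 GB remain.
Put 2 GB in drive 1; 13 GB remain.
Put 2 GB in drive 1; 11 GB remain.
Put 4 GB in drive 1; 7 GB remain.
Put 11 GB in drive 2; 5 GB remain.
Put 1 GB in drive 2; 4 GB remain.
Put 11 GB in drive 3; 5 GB remain.
Put 9 GB in drive 4; 7 GB remain.
Put 3 GB in drive 4; 4 GB remain.
Put 12 GB in drive 5; 4 GB remain.
Put 1 GB in drive 5; 3 GB remain.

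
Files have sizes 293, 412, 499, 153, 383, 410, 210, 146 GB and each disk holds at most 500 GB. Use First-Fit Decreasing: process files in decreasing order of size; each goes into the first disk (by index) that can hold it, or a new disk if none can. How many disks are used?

6 disks

Sorted descending: 499, 412, 410, 383, 293, 210, 153, 146.
disk 1: place 499 GB, 1 GB left
disk 2: place 412 GB, 88 GB left
disk 3: place 410 GB, 90 GB left
disk 4: place 383 GB, 117 GB left
disk 5: place 293 GB, 207 GB left
disk 6: place 210 GB, 290 GB left
disk 5: place 153 GB, 54 GB left
disk 6: place 146 GB, 144 GB left
Final disks: [499] [412] [410] [383] [293,153] [210,146].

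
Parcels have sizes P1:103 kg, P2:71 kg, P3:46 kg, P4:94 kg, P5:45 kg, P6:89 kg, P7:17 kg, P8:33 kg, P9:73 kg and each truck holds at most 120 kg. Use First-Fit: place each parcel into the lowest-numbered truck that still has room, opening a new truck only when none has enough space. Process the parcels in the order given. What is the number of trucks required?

Put P1 (103 kg) in truck 1; 17 kg remain.
Put P2 (71 kg) in truck 2; 49 kg remain.
Put P3 (46 kg) in truck 2; 3 kg remain.
Put P4 (94 kg) in truck 3; 26 kg remain.
Put P5 (45 kg) in truck 4; 75 kg remain.
Put P6 (89 kg) in truck 5; 31 kg remain.
Put P7 (17 kg) in truck 1; 0 kg remain.
Put P8 (33 kg) in truck 4; 42 kg remain.
Put P9 (73 kg) in truck 6; 47 kg remain.
Final trucks: [103,17] [71,46] [94] [45,33] [89] [73].

6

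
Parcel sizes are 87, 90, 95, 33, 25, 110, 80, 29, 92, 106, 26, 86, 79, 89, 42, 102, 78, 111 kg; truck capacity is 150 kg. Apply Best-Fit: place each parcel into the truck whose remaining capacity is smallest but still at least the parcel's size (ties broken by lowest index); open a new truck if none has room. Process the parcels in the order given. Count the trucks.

Put 87 kg in truck 1; 63 kg remain.
Put 90 kg in truck 2; 60 kg remain.
Put 95 kg in truck 3; 55 kg remain.
Put 33 kg in truck 3; 22 kg remain.
Put 25 kg in truck 2; 35 kg remain.
Put 110 kg in truck 4; 40 kg remain.
Put 80 kg in truck 5; 70 kg remain.
Put 29 kg in truck 2; 6 kg remain.
Put 92 kg in truck 6; 58 kg remain.
Put 106 kg in truck 7; 44 kg remain.
Put 26 kg in truck 4; 14 kg remain.
Put 86 kg in truck 8; 64 kg remain.
Put 79 kg in truck 9; 71 kg remain.
Put 89 kg in truck 10; 61 kg remain.
Put 42 kg in truck 7; 2 kg remain.
Put 102 kg in truck 11; 48 kg remain.
Put 78 kg in truck 12; 72 kg remain.
Put 111 kg in truck 13; 39 kg remain.

13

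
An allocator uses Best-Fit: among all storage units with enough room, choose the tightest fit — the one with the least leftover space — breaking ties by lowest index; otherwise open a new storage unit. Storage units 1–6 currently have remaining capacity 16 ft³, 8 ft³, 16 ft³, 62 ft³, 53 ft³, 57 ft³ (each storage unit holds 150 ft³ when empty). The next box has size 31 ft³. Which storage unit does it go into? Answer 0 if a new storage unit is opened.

5

Storage units with room: storage unit 4 (62 ft³), storage unit 5 (53 ft³), storage unit 6 (57 ft³).
Tightest fit is storage unit 5 with 53 ft³ free.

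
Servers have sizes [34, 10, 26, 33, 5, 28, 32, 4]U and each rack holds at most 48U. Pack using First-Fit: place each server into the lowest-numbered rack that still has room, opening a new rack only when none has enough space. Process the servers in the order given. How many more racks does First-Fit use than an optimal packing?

First-Fit: [34,10,4] [26,5] [33] [28] [32] → 5 racks.
5 servers exceed 24U (half the capacity), and no two of those can share a rack, so at least 5 racks are needed.
So 5 is already optimal.

0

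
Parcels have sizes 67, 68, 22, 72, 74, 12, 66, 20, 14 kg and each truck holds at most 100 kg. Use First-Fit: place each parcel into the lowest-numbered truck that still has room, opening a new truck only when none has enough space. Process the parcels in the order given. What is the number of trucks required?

5 trucks

Put 67 kg in truck 1; 33 kg remain.
Put 68 kg in truck 2; 32 kg remain.
Put 22 kg in truck 1; 11 kg remain.
Put 72 kg in truck 3; 28 kg remain.
Put 74 kg in truck 4; 26 kg remain.
Put 12 kg in truck 2; 20 kg remain.
Put 66 kg in truck 5; 34 kg remain.
Put 20 kg in truck 2; 0 kg remain.
Put 14 kg in truck 3; 14 kg remain.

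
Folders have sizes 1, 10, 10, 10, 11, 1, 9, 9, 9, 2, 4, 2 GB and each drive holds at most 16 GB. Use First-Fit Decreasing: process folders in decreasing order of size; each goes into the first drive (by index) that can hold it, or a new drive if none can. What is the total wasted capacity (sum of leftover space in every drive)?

34

Sorted descending: 11, 10, 10, 10, 9, 9, 9, 4, 2, 2, 1, 1.
drive 1: place 11 GB, 5 GB left
drive 2: place 10 GB, 6 GB left
drive 3: place 10 GB, 6 GB left
drive 4: place 10 GB, 6 GB left
drive 5: place 9 GB, 7 GB left
drive 6: place 9 GB, 7 GB left
drive 7: place 9 GB, 7 GB left
drive 1: place 4 GB, 1 GB left
drive 2: place 2 GB, 4 GB left
drive 2: place 2 GB, 2 GB left
drive 1: place 1 GB, 0 GB left
drive 2: place 1 GB, 1 GB left
7 drives × 16 GB = 112 GB; used 78 GB; unused 34 GB.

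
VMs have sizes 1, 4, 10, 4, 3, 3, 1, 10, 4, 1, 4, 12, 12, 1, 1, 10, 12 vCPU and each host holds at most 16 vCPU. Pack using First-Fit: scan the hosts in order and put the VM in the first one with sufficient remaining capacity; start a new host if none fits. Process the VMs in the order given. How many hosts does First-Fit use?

host 1: place 1 vCPU, 15 vCPU left
host 1: place 4 vCPU, 11 vCPU left
host 1: place 10 vCPU, 1 vCPU left
host 2: place 4 vCPU, 12 vCPU left
host 2: place 3 vCPU, 9 vCPU left
host 2: place 3 vCPU, 6 vCPU left
host 1: place 1 vCPU, 0 vCPU left
host 3: place 10 vCPU, 6 vCPU left
host 2: place 4 vCPU, 2 vCPU left
host 2: place 1 vCPU, 1 vCPU left
host 3: place 4 vCPU, 2 vCPU left
host 4: place 12 vCPU, 4 vCPU left
host 5: place 12 vCPU, 4 vCPU left
host 2: place 1 vCPU, 0 vCPU left
host 3: place 1 vCPU, 1 vCPU left
host 6: place 10 vCPU, 6 vCPU left
host 7: place 12 vCPU, 4 vCPU left

7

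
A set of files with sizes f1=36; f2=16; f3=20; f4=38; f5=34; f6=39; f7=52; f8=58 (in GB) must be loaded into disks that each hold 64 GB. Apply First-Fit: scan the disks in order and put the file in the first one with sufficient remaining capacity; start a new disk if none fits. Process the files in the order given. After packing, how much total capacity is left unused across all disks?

Put f1 (36 GB) in disk 1; 28 GB remain.
Put f2 (16 GB) in disk 1; 12 GB remain.
Put f3 (20 GB) in disk 2; 44 GB remain.
Put f4 (38 GB) in disk 2; 6 GB remain.
Put f5 (34 GB) in disk 3; 30 GB remain.
Put f6 (39 GB) in disk 4; 25 GB remain.
Put f7 (52 GB) in disk 5; 12 GB remain.
Put f8 (58 GB) in disk 6; 6 GB remain.
6 disks × 64 GB = 384 GB; used 293 GB; unused 91 GB.

91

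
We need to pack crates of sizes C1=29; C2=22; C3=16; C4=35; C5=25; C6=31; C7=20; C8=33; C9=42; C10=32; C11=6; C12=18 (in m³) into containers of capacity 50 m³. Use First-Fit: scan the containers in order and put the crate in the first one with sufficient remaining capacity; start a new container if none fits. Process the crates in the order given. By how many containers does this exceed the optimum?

1

First-Fit: [29,16] [22,25] [35,6] [31,18] [20] [33] [42] [32] → 8 containers.
Total size 309 m³; any packing needs at least ⌈309/50⌉ = 7 containers.
An optimal packing achieves that bound: [42,6] [35] [33,16] [32,18] [31] [29,20] [25,22] → 7 containers.
Excess: 8 − 7 = 1.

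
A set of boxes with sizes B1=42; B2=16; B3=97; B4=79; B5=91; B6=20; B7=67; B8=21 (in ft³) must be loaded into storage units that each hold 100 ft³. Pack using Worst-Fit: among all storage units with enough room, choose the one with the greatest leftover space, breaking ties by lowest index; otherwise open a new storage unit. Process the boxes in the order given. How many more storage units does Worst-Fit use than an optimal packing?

Worst-Fit: [42,16,20] [97] [79] [91] [67,21] → 5 storage units.
Total size 433 ft³; any packing needs at least ⌈433/100⌉ = 5 storage units.
So 5 is already optimal.

0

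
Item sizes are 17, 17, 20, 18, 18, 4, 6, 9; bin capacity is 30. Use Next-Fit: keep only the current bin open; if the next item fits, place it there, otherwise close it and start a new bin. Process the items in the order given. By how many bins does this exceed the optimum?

Next-Fit: [17] [17] [20] [18] [18,4,6] [9] → 6 bins.
5 items exceed 15 (half the capacity), and no two of those can share a bin, so at least 5 bins are needed.
An optimal packing achieves that bound: [20,9] [18,6,4] [18] [17] [17] → 5 bins.
Excess: 6 − 5 = 1.

1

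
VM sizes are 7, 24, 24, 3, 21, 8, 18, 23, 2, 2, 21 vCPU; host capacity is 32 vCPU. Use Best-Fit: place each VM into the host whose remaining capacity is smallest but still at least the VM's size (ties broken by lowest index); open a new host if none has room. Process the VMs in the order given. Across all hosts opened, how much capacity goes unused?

7 vCPU → host 1 (remaining 25 vCPU)
24 vCPU → host 1 (remaining 1 vCPU)
24 vCPU → host 2 (remaining 8 vCPU)
3 vCPU → host 2 (remaining 5 vCPU)
21 vCPU → host 3 (remaining 11 vCPU)
8 vCPU → host 3 (remaining 3 vCPU)
18 vCPU → host 4 (remaining 14 vCPU)
23 vCPU → host 5 (remaining 9 vCPU)
2 vCPU → host 3 (remaining 1 vCPU)
2 vCPU → host 2 (remaining 3 vCPU)
21 vCPU → host 6 (remaining 11 vCPU)
6 hosts × 32 vCPU = 192 vCPU; used 153 vCPU; unused 39 vCPU.

39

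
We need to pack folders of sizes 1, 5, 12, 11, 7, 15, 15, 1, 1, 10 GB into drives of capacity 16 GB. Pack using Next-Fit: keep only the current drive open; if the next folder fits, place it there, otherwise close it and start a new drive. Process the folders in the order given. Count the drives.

drive 1: place 1 GB, 15 GB left
drive 1: place 5 GB, 10 GB left
drive 2: place 12 GB, 4 GB left
drive 3: place 11 GB, 5 GB left
drive 4: place 7 GB, 9 GB left
drive 5: place 15 GB, 1 GB left
drive 6: place 15 GB, 1 GB left
drive 6: place 1 GB, 0 GB left
drive 7: place 1 GB, 15 GB left
drive 7: place 10 GB, 5 GB left

7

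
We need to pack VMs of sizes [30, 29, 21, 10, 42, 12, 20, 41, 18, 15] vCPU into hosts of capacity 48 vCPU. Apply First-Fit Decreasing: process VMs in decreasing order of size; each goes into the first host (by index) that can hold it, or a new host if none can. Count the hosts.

Sorted descending: 42, 41, 30, 29, 21, 20, 18, 15, 12, 10.
Put 42 vCPU in host 1; 6 vCPU remain.
Put 41 vCPU in host 2; 7 vCPU remain.
Put 30 vCPU in host 3; 18 vCPU remain.
Put 29 vCPU in host 4; 19 vCPU remain.
Put 21 vCPU in host 5; 27 vCPU remain.
Put 20 vCPU in host 5; 7 vCPU remain.
Put 18 vCPU in host 3; 0 vCPU remain.
Put 15 vCPU in host 4; 4 vCPU remain.
Put 12 vCPU in host 6; 36 vCPU remain.
Put 10 vCPU in host 6; 26 vCPU remain.

6 hosts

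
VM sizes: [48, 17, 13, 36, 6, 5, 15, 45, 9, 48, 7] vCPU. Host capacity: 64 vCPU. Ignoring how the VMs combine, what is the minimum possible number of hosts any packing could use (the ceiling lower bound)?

Total size = 48 + 17 + 13 + 36 + 6 + 5 + 15 + 45 + 9 + 48 + 7 = 249 vCPU.
⌈249 / 64⌉ = 4.

4 hosts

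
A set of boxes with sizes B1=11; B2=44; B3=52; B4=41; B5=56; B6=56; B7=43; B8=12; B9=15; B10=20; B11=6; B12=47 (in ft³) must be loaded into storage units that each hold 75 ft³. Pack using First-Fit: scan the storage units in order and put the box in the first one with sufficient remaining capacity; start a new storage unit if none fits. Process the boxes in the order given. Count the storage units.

storage unit 1: place B1 (11 ft³), 64 ft³ left
storage unit 1: place B2 (44 ft³), 20 ft³ left
storage unit 2: place B3 (52 ft³), 23 ft³ left
storage unit 3: place B4 (41 ft³), 34 ft³ left
storage unit 4: place B5 (56 ft³), 19 ft³ left
storage unit 5: place B6 (56 ft³), 19 ft³ left
storage unit 6: place B7 (43 ft³), 32 ft³ left
storage unit 1: place B8 (12 ft³), 8 ft³ left
storage unit 2: place B9 (15 ft³), 8 ft³ left
storage unit 3: place B10 (20 ft³), 14 ft³ left
storage unit 1: place B11 (6 ft³), 2 ft³ left
storage unit 7: place B12 (47 ft³), 28 ft³ left
Final storage units: [11,44,12,6] [52,15] [41,20] [56] [56] [43] [47].

7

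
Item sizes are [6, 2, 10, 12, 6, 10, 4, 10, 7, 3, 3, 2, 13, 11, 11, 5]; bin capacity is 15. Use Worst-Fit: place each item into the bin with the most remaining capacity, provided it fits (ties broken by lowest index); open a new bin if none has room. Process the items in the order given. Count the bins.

9 bins

bin 1: place 6, 9 left
bin 1: place 2, 7 left
bin 2: place 10, 5 left
bin 3: place 12, 3 left
bin 1: place 6, 1 left
bin 4: place 10, 5 left
bin 2: place 4, 1 left
bin 5: place 10, 5 left
bin 6: place 7, 8 left
bin 6: place 3, 5 left
bin 4: place 3, 2 left
bin 5: place 2, 3 left
bin 7: place 13, 2 left
bin 8: place 11, 4 left
bin 9: place 11, 4 left
bin 6: place 5, 0 left
Final bins: [6,2,6] [10,4] [12] [10,3] [10,2] [7,3,5] [13] [11] [11].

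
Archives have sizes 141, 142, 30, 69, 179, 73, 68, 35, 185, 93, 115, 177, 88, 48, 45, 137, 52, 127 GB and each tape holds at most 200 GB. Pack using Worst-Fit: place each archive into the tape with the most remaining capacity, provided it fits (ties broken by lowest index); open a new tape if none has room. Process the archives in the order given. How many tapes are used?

tape 1: place 141 GB, 59 GB left
tape 2: place 142 GB, 58 GB left
tape 1: place 30 GB, 29 GB left
tape 3: place 69 GB, 131 GB left
tape 4: place 179 GB, 21 GB left
tape 3: place 73 GB, 58 GB left
tape 5: place 68 GB, 132 GB left
tape 5: place 35 GB, 97 GB left
tape 6: place 185 GB, 15 GB left
tape 5: place 93 GB, 4 GB left
tape 7: place 115 GB, 85 GB left
tape 8: place 177 GB, 23 GB left
tape 9: place 88 GB, 112 GB left
tape 9: place 48 GB, 64 GB left
tape 7: place 45 GB, 40 GB left
tape 10: place 137 GB, 63 GB left
tape 9: place 52 GB, 12 GB left
tape 11: place 127 GB, 73 GB left
Final tapes: [141,30] [142] [69,73] [179] [68,35,93] [185] [115,45] [177] [88,48,52] [137] [127].

11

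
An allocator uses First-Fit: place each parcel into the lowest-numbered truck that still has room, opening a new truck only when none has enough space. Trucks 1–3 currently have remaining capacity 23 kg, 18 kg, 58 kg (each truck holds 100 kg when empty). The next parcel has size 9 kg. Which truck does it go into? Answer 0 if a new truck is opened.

1

Trucks with room: truck 1 (23 kg), truck 2 (18 kg), truck 3 (58 kg).
The first with room is truck 1.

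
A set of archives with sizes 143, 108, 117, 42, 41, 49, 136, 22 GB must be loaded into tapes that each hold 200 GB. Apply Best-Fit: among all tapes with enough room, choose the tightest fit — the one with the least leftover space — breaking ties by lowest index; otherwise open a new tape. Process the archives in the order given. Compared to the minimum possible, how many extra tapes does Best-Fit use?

0

Best-Fit: [143,42] [108,49] [117,41,22] [136] → 4 tapes.
Total size 658 GB; any packing needs at least ⌈658/200⌉ = 4 tapes.
So 4 is already optimal.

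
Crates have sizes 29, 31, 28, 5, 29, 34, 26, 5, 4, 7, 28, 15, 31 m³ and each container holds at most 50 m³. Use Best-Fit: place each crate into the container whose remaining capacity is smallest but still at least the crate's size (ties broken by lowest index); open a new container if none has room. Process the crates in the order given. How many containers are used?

Put 29 m³ in container 1; 21 m³ remain.
Put 31 m³ in container 2; 19 m³ remain.
Put 28 m³ in container 3; 22 m³ remain.
Put 5 m³ in container 2; 14 m³ remain.
Put 29 m³ in container 4; 21 m³ remain.
Put 34 m³ in container 5; 16 m³ remain.
Put 26 m³ in container 6; 24 m³ remain.
Put 5 m³ in container 2; 9 m³ remain.
Put 4 m³ in container 2; 5 m³ remain.
Put 7 m³ in container 5; 9 m³ remain.
Put 28 m³ in container 7; 22 m³ remain.
Put 15 m³ in container 1; 6 m³ remain.
Put 31 m³ in container 8; 19 m³ remain.
Final containers: [29,15] [31,5,5,4] [28] [29] [34,7] [26] [28] [31].

8 containers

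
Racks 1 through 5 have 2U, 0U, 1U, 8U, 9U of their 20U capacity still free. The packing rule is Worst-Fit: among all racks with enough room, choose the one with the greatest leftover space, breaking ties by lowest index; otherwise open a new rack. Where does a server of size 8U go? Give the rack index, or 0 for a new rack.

5

Racks with room: rack 4 (8U), rack 5 (9U).
Most room is rack 5 with 9U free.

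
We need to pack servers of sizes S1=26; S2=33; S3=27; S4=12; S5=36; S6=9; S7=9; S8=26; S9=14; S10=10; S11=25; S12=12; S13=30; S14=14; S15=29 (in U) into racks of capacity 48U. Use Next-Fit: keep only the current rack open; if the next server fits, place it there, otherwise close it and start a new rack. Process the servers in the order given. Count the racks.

rack 1: place S1 (26U), 22U left
rack 2: place S2 (33U), 15U left
rack 3: place S3 (27U), 21U left
rack 3: place S4 (12U), 9U left
rack 4: place S5 (36U), 12U left
rack 4: place S6 (9U), 3U left
rack 5: place S7 (9U), 39U left
rack 5: place S8 (26U), 13U left
rack 6: place S9 (14U), 34U left
rack 6: place S10 (10U), 24U left
rack 7: place S11 (25U), 23U left
rack 7: place S12 (12U), 11U left
rack 8: place S13 (30U), 18U left
rack 8: place S14 (14U), 4U left
rack 9: place S15 (29U), 19U left

9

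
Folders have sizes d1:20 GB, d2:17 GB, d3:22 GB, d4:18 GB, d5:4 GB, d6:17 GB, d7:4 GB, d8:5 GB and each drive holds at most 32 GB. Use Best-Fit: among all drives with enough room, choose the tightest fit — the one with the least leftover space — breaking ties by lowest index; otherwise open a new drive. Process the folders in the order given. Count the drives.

drive 1: place d1 (20 GB), 12 GB left
drive 2: place d2 (17 GB), 15 GB left
drive 3: place d3 (22 GB), 10 GB left
drive 4: place d4 (18 GB), 14 GB left
drive 3: place d5 (4 GB), 6 GB left
drive 5: place d6 (17 GB), 15 GB left
drive 3: place d7 (4 GB), 2 GB left
drive 1: place d8 (5 GB), 7 GB left
Final drives: [20,5] [17] [22,4,4] [18] [17].

5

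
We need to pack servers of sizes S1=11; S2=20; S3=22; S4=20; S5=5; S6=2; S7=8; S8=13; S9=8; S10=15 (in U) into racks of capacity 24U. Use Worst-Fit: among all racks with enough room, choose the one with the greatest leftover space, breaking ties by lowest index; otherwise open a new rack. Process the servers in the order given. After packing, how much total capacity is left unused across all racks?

Put S1 (11U) in rack 1; 13U remain.
Put S2 (20U) in rack 2; 4U remain.
Put S3 (22U) in rack 3; 2U remain.
Put S4 (20U) in rack 4; 4U remain.
Put S5 (5U) in rack 1; 8U remain.
Put S6 (2U) in rack 1; 6U remain.
Put S7 (8U) in rack 5; 16U remain.
Put S8 (13U) in rack 5; 3U remain.
Put S9 (8U) in rack 6; 16U remain.
Put S10 (15U) in rack 6; 1U remain.
6 racks × 24U = 144U; used 124U; unused 20U.

20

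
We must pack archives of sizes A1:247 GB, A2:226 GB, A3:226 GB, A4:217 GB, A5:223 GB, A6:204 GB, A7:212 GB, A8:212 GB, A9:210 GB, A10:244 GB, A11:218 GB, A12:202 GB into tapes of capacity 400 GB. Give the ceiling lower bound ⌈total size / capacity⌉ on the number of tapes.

7

Total size = 247 + 226 + 226 + 217 + 223 + 204 + 212 + 212 + 210 + 244 + 218 + 202 = 2641 GB.
⌈2641 / 400⌉ = 7.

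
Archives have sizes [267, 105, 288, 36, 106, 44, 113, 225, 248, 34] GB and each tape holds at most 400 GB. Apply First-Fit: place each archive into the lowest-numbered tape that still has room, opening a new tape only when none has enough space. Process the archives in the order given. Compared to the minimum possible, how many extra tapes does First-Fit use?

1

First-Fit: [267,105] [288,36,44] [106,113,34] [225] [248] → 5 tapes.
Total size 1466 GB; any packing needs at least ⌈1466/400⌉ = 4 tapes.
An optimal packing achieves that bound: [288,106] [267,113] [248,105,44] [225,36,34] → 4 tapes.
Excess: 5 − 4 = 1.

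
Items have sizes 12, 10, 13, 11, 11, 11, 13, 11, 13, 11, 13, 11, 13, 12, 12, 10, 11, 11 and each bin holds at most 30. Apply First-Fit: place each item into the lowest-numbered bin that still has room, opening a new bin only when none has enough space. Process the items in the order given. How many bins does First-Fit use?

Put 12 in bin 1; 18 remain.
Put 10 in bin 1; 8 remain.
Put 13 in bin 2; 17 remain.
Put 11 in bin 2; 6 remain.
Put 11 in bin 3; 19 remain.
Put 11 in bin 3; 8 remain.
Put 13 in bin 4; 17 remain.
Put 11 in bin 4; 6 remain.
Put 13 in bin 5; 17 remain.
Put 11 in bin 5; 6 remain.
Put 13 in bin 6; 17 remain.
Put 11 in bin 6; 6 remain.
Put 13 in bin 7; 17 remain.
Put 12 in bin 7; 5 remain.
Put 12 in bin 8; 18 remain.
Put 10 in bin 8; 8 remain.
Put 11 in bin 9; 19 remain.
Put 11 in bin 9; 8 remain.

9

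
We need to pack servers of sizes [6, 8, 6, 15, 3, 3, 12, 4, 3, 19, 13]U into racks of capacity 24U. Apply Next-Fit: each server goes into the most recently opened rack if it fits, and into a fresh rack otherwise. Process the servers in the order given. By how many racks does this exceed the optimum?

1

Next-Fit: [6,8,6] [15,3,3] [12,4,3] [19] [13] → 5 racks.
Total size 92U; any packing needs at least ⌈92/24⌉ = 4 racks.
An optimal packing achieves that bound: [19,4] [15,8] [13,6,3] [12,6,3,3] → 4 racks.
Excess: 5 − 4 = 1.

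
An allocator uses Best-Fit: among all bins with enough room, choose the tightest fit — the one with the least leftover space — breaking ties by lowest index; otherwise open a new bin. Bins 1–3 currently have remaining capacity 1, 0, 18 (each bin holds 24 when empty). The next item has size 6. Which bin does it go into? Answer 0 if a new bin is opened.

Bins with room: bin 3 (18).
Tightest fit is bin 3 with 18 free.

3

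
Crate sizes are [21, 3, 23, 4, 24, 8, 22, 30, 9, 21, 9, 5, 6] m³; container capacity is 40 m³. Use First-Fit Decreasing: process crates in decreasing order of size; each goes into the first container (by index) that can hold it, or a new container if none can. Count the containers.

6 containers

Sorted descending: 30, 24, 23, 22, 21, 21, 9, 9, 8, 6, 5, 4, 3.
30 m³ → container 1 (remaining 10 m³)
24 m³ → container 2 (remaining 16 m³)
23 m³ → container 3 (remaining 17 m³)
22 m³ → container 4 (remaining 18 m³)
21 m³ → container 5 (remaining 19 m³)
21 m³ → container 6 (remaining 19 m³)
9 m³ → container 1 (remaining 1 m³)
9 m³ → container 2 (remaining 7 m³)
8 m³ → container 3 (remaining 9 m³)
6 m³ → container 2 (remaining 1 m³)
5 m³ → container 3 (remaining 4 m³)
4 m³ → container 3 (remaining 0 m³)
3 m³ → container 4 (remaining 15 m³)
Final containers: [30,9] [24,9,6] [23,8,5,4] [22,3] [21] [21].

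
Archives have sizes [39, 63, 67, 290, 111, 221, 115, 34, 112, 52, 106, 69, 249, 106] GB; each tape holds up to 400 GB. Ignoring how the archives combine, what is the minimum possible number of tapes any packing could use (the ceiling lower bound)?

5

Total size = 39 + 63 + 67 + 290 + 111 + 221 + 115 + 34 + 112 + 52 + 106 + 69 + 249 + 106 = 1634 GB.
⌈1634 / 400⌉ = 5.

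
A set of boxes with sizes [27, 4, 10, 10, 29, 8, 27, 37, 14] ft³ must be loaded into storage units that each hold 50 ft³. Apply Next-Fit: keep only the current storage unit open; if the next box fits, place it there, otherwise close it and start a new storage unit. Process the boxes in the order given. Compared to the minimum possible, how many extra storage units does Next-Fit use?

Next-Fit: [27,4,10] [10,29,8] [27] [37] [14] → 5 storage units.
Total size 166 ft³; any packing needs at least ⌈166/50⌉ = 4 storage units.
An optimal packing achieves that bound: [37,10] [29,14,4] [27,10,8] [27] → 4 storage units.
Excess: 5 − 4 = 1.

1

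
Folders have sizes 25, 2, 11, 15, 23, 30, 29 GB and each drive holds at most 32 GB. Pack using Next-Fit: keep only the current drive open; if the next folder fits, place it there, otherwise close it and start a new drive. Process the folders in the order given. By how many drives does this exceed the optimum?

Next-Fit: [25,2] [11,15] [23] [30] [29] → 5 drives.
Total size 135 GB; any packing needs at least ⌈135/32⌉ = 5 drives.
So 5 is already optimal.

0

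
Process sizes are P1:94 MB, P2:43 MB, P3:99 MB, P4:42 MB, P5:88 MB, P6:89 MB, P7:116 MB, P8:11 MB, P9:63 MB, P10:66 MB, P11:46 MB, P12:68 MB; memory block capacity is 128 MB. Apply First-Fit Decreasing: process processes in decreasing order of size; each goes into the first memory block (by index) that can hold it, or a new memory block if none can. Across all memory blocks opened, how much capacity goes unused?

Sorted descending: 116, 99, 94, 89, 88, 68, 66, 63, 46, 43, 42, 11.
116 MB → memory block 1 (remaining 12 MB)
99 MB → memory block 2 (remaining 29 MB)
94 MB → memory block 3 (remaining 34 MB)
89 MB → memory block 4 (remaining 39 MB)
88 MB → memory block 5 (remaining 40 MB)
68 MB → memory block 6 (remaining 60 MB)
66 MB → memory block 7 (remaining 62 MB)
63 MB → memory block 8 (remaining 65 MB)
46 MB → memory block 6 (remaining 14 MB)
43 MB → memory block 7 (remaining 19 MB)
42 MB → memory block 8 (remaining 23 MB)
11 MB → memory block 1 (remaining 1 MB)
8 memory blocks × 128 MB = 1024 MB; used 825 MB; unused 199 MB.

199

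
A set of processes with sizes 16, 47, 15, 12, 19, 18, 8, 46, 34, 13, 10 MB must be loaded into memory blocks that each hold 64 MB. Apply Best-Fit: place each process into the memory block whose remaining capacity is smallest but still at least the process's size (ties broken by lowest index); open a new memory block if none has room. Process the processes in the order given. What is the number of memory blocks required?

4

memory block 1: place 16 MB, 48 MB left
memory block 1: place 47 MB, 1 MB left
memory block 2: place 15 MB, 49 MB left
memory block 2: place 12 MB, 37 MB left
memory block 2: place 19 MB, 18 MB left
memory block 2: place 18 MB, 0 MB left
memory block 3: place 8 MB, 56 MB left
memory block 3: place 46 MB, 10 MB left
memory block 4: place 34 MB, 30 MB left
memory block 4: place 13 MB, 17 MB left
memory block 3: place 10 MB, 0 MB left
Final memory blocks: [16,47] [15,12,19,18] [8,46,10] [34,13].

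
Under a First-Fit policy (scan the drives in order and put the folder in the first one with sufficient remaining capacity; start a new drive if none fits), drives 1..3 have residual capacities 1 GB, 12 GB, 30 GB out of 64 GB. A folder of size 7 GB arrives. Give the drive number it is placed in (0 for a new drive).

Drives with room: drive 2 (12 GB), drive 3 (30 GB).
The first with room is drive 2.

2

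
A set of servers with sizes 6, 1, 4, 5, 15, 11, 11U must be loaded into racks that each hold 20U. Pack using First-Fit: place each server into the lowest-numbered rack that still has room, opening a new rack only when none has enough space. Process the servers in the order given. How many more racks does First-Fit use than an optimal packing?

First-Fit: [6,1,4,5] [15] [11] [11] → 4 racks.
Total size 53U; any packing needs at least ⌈53/20⌉ = 3 racks.
An optimal packing achieves that bound: [15,5] [11,6,1] [11,4] → 3 racks.
Excess: 4 − 3 = 1.

1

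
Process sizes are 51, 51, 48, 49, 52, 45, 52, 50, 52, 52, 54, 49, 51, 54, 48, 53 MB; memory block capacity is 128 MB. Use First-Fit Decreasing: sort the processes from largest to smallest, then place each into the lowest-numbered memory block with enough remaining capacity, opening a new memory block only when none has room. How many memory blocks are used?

Sorted descending: 54, 54, 53, 52, 52, 52, 52, 51, 51, 51, 50, 49, 49, 48, 48, 45.
54 MB → memory block 1 (remaining 74 MB)
54 MB → memory block 1 (remaining 20 MB)
53 MB → memory block 2 (remaining 75 MB)
52 MB → memory block 2 (remaining 23 MB)
52 MB → memory block 3 (remaining 76 MB)
52 MB → memory block 3 (remaining 24 MB)
52 MB → memory block 4 (remaining 76 MB)
51 MB → memory block 4 (remaining 25 MB)
51 MB → memory block 5 (remaining 77 MB)
51 MB → memory block 5 (remaining 26 MB)
50 MB → memory block 6 (remaining 78 MB)
49 MB → memory block 6 (remaining 29 MB)
49 MB → memory block 7 (remaining 79 MB)
48 MB → memory block 7 (remaining 31 MB)
48 MB → memory block 8 (remaining 80 MB)
45 MB → memory block 8 (remaining 35 MB)

8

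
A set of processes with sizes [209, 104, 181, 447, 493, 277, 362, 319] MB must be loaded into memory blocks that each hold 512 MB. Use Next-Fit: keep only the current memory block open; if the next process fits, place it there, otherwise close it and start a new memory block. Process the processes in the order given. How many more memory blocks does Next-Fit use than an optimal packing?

1

Next-Fit: [209,104,181] [447] [493] [277] [362] [319] → 6 memory blocks.
Total size 2392 MB; any packing needs at least ⌈2392/512⌉ = 5 memory blocks.
An optimal packing achieves that bound: [493] [447] [362,104] [319,181] [277,209] → 5 memory blocks.
Excess: 6 − 5 = 1.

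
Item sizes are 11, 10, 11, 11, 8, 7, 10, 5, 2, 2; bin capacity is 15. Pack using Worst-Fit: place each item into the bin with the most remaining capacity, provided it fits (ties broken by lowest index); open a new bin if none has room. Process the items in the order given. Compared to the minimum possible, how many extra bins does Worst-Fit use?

0

Worst-Fit: [11,2] [10,5] [11] [11] [8,7] [10,2] → 6 bins.
Total size 77; any packing needs at least ⌈77/15⌉ = 6 bins.
So 6 is already optimal.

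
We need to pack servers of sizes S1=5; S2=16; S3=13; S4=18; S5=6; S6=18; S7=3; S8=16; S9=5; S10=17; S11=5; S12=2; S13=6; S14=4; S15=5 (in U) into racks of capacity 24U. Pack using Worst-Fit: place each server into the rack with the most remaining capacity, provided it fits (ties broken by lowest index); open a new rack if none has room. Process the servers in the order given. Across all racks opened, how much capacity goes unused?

rack 1: place S1 (5U), 19U left
rack 1: place S2 (16U), 3U left
rack 2: place S3 (13U), 11U left
rack 3: place S4 (18U), 6U left
rack 2: place S5 (6U), 5U left
rack 4: place S6 (18U), 6U left
rack 3: place S7 (3U), 3U left
rack 5: place S8 (16U), 8U left
rack 5: place S9 (5U), 3U left
rack 6: place S10 (17U), 7U left
rack 6: place S11 (5U), 2U left
rack 4: place S12 (2U), 4U left
rack 7: place S13 (6U), 18U left
rack 7: place S14 (4U), 14U left
rack 7: place S15 (5U), 9U left
7 racks × 24U = 168U; used 139U; unused 29U.

29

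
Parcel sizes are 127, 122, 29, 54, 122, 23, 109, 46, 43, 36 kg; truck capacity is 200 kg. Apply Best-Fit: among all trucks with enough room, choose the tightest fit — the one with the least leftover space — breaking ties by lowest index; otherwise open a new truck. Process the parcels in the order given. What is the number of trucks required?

truck 1: place 127 kg, 73 kg left
truck 2: place 122 kg, 78 kg left
truck 1: place 29 kg, 44 kg left
truck 2: place 54 kg, 24 kg left
truck 3: place 122 kg, 78 kg left
truck 2: place 23 kg, 1 kg left
truck 4: place 109 kg, 91 kg left
truck 3: place 46 kg, 32 kg left
truck 1: place 43 kg, 1 kg left
truck 4: place 36 kg, 55 kg left

4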